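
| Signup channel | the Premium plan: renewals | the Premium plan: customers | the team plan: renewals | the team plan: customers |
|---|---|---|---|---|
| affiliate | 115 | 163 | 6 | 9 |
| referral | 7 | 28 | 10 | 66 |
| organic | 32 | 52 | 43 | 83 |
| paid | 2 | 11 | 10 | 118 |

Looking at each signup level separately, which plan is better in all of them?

the Premium plan

Affiliate: the Premium plan 115/163 = 70.6%, the team plan 6/9 = 66.7% → the Premium plan
Referral: the Premium plan 7/28 = 25.0%, the team plan 10/66 = 15.2% → the Premium plan
Organic: the Premium plan 32/52 = 61.5%, the team plan 43/83 = 51.8% → the Premium plan
Paid: the Premium plan 2/11 = 18.2%, the team plan 10/118 = 8.5% → the Premium plan
The Premium plan has the higher rate in all 4 groups.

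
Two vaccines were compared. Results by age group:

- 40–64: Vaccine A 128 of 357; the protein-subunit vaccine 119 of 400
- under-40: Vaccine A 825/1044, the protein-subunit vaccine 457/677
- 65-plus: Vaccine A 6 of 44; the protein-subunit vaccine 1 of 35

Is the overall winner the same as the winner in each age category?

Yes

40–64: Vaccine A 128/357 = 35.9%, the protein-subunit vaccine 119/400 = 29.8% → Vaccine A
Under-40: Vaccine A 825/1044 = 79.0%, the protein-subunit vaccine 457/677 = 67.5% → Vaccine A
65-plus: Vaccine A 6/44 = 13.6%, the protein-subunit vaccine 1/35 = 2.9% → Vaccine A
Overall: Vaccine A 959/1445 = 66.4%, the protein-subunit vaccine 577/1112 = 51.9% → Vaccine A
Vaccine A wins overall and in every age group — no reversal.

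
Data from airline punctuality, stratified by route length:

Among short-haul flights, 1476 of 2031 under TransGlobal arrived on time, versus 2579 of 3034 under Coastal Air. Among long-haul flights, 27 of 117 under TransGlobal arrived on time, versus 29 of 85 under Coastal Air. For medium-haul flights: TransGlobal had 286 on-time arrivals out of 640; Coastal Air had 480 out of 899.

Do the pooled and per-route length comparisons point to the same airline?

Yes

Short-haul: TransGlobal 1476/2031 = 72.7%, Coastal Air 2579/3034 = 85.0% → Coastal Air
Long-haul: TransGlobal 27/117 = 23.1%, Coastal Air 29/85 = 34.1% → Coastal Air
Medium-haul: TransGlobal 286/640 = 44.7%, Coastal Air 480/899 = 53.4% → Coastal Air
Overall: TransGlobal 1789/2788 = 64.2%, Coastal Air 3088/4018 = 76.9% → Coastal Air
Coastal Air wins overall and in every route group — no reversal.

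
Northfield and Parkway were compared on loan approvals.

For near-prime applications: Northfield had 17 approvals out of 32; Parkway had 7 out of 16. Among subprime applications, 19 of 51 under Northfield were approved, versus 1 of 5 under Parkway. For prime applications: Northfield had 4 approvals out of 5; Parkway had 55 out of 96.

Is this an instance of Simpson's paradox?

Near-prime: Northfield 17/32 = 53.1%, Parkway 7/16 = 43.8% → Northfield
Subprime: Northfield 19/51 = 37.3%, Parkway 1/5 = 20.0% → Northfield
Prime: Northfield 4/5 = 80.0%, Parkway 55/96 = 57.3% → Northfield
Overall: Northfield 40/88 = 45.5%, Parkway 63/117 = 53.8% → Parkway
Northfield wins each credit group but Parkway wins overall — the comparison reverses. Northfield's applications skew toward subprime, which has a lower base rate.

Yes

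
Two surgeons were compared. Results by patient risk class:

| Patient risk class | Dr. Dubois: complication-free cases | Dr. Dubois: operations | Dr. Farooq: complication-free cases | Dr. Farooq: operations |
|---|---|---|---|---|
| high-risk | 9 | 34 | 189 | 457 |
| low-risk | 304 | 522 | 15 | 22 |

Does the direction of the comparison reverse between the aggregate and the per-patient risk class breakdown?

High-risk: Dr. Dubois 9/34 = 26.5%, Dr. Farooq 189/457 = 41.4% → Dr. Farooq
Low-risk: Dr. Dubois 304/522 = 58.2%, Dr. Farooq 15/22 = 68.2% → Dr. Farooq
Overall: Dr. Dubois 313/556 = 56.3%, Dr. Farooq 204/479 = 42.6% → Dr. Dubois
Dr. Farooq wins each patient risk group but Dr. Dubois wins overall — the comparison reverses. Dr. Farooq's operations skew toward high-risk, which has a lower base rate.

Yes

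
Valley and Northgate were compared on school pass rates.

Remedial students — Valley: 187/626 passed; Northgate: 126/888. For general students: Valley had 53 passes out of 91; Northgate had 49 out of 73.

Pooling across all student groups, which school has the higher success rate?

Remedial: Valley 187/626 = 29.9%, Northgate 126/888 = 14.2% → Valley
General: Valley 53/91 = 58.2%, Northgate 49/73 = 67.1% → Northgate
Overall: Valley 240/717 = 33.5%, Northgate 175/961 = 18.2% → Valley
(Neither sweeps every student group, but Valley has the higher pooled rate.)

Valley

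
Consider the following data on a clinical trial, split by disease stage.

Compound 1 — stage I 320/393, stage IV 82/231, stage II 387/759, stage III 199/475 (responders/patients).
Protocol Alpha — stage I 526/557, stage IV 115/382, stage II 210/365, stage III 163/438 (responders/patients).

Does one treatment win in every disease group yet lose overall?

Stage I: Compound 1 320/393 = 81.4%, Protocol Alpha 526/557 = 94.4% → Protocol Alpha
Stage IV: Compound 1 82/231 = 35.5%, Protocol Alpha 115/382 = 30.1% → Compound 1
Stage II: Compound 1 387/759 = 51.0%, Protocol Alpha 210/365 = 57.5% → Protocol Alpha
Stage III: Compound 1 199/475 = 41.9%, Protocol Alpha 163/438 = 37.2% → Compound 1
Overall: Compound 1 988/1858 = 53.2%, Protocol Alpha 1014/1742 = 58.2% → Protocol Alpha
Neither sweeps: Compound 1 wins 2 of 4 groups, Protocol Alpha wins 2. Protocol Alpha wins overall but not every group — no Simpson reversal.

No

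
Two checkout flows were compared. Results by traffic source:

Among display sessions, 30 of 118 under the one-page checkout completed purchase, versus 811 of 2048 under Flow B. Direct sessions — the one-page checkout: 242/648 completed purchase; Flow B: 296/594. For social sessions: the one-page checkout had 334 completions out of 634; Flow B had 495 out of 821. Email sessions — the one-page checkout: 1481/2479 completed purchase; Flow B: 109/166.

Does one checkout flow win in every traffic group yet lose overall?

Display: the one-page checkout 30/118 = 25.4%, Flow B 811/2048 = 39.6% → Flow B
Direct: the one-page checkout 242/648 = 37.3%, Flow B 296/594 = 49.8% → Flow B
Social: the one-page checkout 334/634 = 52.7%, Flow B 495/821 = 60.3% → Flow B
Email: the one-page checkout 1481/2479 = 59.7%, Flow B 109/166 = 65.7% → Flow B
Overall: the one-page checkout 2087/3879 = 53.8%, Flow B 1711/3629 = 47.1% → the one-page checkout
Flow B wins each traffic group but the one-page checkout wins overall — the comparison reverses. Flow B's sessions skew toward display, which has a lower base rate.

Yes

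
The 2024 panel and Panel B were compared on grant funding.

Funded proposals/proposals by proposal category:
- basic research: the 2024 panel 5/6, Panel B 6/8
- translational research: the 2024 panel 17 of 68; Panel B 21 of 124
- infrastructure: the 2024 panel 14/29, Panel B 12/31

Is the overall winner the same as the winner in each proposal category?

Yes

Basic research: the 2024 panel 5/6 = 83.3%, Panel B 6/8 = 75.0% → the 2024 panel
Translational research: the 2024 panel 17/68 = 25.0%, Panel B 21/124 = 16.9% → the 2024 panel
Infrastructure: the 2024 panel 14/29 = 48.3%, Panel B 12/31 = 38.7% → the 2024 panel
Overall: the 2024 panel 36/103 = 35.0%, Panel B 39/163 = 23.9% → the 2024 panel
The 2024 panel wins overall and in every proposal group — no reversal.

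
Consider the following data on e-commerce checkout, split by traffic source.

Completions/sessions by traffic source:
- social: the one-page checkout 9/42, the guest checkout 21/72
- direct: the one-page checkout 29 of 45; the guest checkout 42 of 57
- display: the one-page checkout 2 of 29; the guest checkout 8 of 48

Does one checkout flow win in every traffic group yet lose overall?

Social: the one-page checkout 9/42 = 21.4%, the guest checkout 21/72 = 29.2% → the guest checkout
Direct: the one-page checkout 29/45 = 64.4%, the guest checkout 42/57 = 73.7% → the guest checkout
Display: the one-page checkout 2/29 = 6.9%, the guest checkout 8/48 = 16.7% → the guest checkout
Overall: the one-page checkout 40/116 = 34.5%, the guest checkout 71/177 = 40.1% → the guest checkout
The guest checkout wins overall and in every traffic group — no reversal.

No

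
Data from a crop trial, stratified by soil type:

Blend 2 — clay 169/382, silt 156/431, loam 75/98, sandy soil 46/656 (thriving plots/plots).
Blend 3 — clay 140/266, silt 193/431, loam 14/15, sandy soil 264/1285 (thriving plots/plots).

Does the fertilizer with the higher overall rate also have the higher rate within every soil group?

Clay: Blend 2 169/382 = 44.2%, Blend 3 140/266 = 52.6% → Blend 3
Silt: Blend 2 156/431 = 36.2%, Blend 3 193/431 = 44.8% → Blend 3
Loam: Blend 2 75/98 = 76.5%, Blend 3 14/15 = 93.3% → Blend 3
Sandy soil: Blend 2 46/656 = 7.0%, Blend 3 264/1285 = 20.5% → Blend 3
Overall: Blend 2 446/1567 = 28.5%, Blend 3 611/1997 = 30.6% → Blend 3
Blend 3 wins overall and in every soil group — no reversal.

Yes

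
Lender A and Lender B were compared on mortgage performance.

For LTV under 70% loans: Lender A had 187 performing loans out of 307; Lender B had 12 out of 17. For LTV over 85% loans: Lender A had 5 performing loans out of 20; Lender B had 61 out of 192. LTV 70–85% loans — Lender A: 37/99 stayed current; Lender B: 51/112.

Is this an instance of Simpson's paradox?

Yes

LTV under 70%: Lender A 187/307 = 60.9%, Lender B 12/17 = 70.6% → Lender B
LTV over 85%: Lender A 5/20 = 25.0%, Lender B 61/192 = 31.8% → Lender B
LTV 70–85%: Lender A 37/99 = 37.4%, Lender B 51/112 = 45.5% → Lender B
Overall: Lender A 229/426 = 53.8%, Lender B 124/321 = 38.6% → Lender A
Lender B wins each loan-to-value group but Lender A wins overall — the comparison reverses. Lender B's loans skew toward LTV over 85%, which has a lower base rate.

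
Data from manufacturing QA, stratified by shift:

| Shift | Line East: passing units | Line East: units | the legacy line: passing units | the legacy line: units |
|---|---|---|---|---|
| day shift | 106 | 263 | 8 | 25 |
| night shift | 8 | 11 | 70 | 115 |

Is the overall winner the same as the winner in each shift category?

Day shift: Line East 106/263 = 40.3%, the legacy line 8/25 = 32.0% → Line East
Night shift: Line East 8/11 = 72.7%, the legacy line 70/115 = 60.9% → Line East
Overall: Line East 114/274 = 41.6%, the legacy line 78/140 = 55.7% → the legacy line
Line East wins each shift group but the legacy line wins overall — the comparison reverses. Line East's units skew toward day shift, which has a lower base rate.

No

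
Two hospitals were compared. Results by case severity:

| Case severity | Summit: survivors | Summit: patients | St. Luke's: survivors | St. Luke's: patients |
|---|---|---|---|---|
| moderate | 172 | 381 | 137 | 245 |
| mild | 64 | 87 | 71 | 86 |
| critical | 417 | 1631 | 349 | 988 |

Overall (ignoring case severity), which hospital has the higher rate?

St. Luke's

Moderate: Summit 172/381 = 45.1%, St. Luke's 137/245 = 55.9% → St. Luke's
Mild: Summit 64/87 = 73.6%, St. Luke's 71/86 = 82.6% → St. Luke's
Critical: Summit 417/1631 = 25.6%, St. Luke's 349/988 = 35.3% → St. Luke's
Overall: Summit 653/2099 = 31.1%, St. Luke's 557/1319 = 42.2% → St. Luke's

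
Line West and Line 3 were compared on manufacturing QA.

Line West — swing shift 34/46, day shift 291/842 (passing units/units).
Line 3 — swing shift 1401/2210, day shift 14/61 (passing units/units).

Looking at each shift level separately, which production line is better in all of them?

Swing shift: Line West 34/46 = 73.9%, Line 3 1401/2210 = 63.4% → Line West
Day shift: Line West 291/842 = 34.6%, Line 3 14/61 = 23.0% → Line West
Line West has the higher rate in both groups.

Line West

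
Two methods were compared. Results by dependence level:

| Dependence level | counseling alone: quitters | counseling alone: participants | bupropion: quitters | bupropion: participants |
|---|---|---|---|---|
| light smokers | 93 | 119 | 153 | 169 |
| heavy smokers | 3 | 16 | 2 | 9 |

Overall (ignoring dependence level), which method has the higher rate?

bupropion

Light smokers: counseling alone 93/119 = 78.2%, bupropion 153/169 = 90.5% → bupropion
Heavy smokers: counseling alone 3/16 = 18.8%, bupropion 2/9 = 22.2% → bupropion
Overall: counseling alone 96/135 = 71.1%, bupropion 155/178 = 87.1% → bupropion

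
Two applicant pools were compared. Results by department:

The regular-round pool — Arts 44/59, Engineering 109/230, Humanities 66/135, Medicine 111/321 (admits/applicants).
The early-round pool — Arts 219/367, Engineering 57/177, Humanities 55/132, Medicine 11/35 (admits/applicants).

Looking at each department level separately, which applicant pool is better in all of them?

Arts: the regular-round pool 44/59 = 74.6%, the early-round pool 219/367 = 59.7% → the regular-round pool
Engineering: the regular-round pool 109/230 = 47.4%, the early-round pool 57/177 = 32.2% → the regular-round pool
Humanities: the regular-round pool 66/135 = 48.9%, the early-round pool 55/132 = 41.7% → the regular-round pool
Medicine: the regular-round pool 111/321 = 34.6%, the early-round pool 11/35 = 31.4% → the regular-round pool
The regular-round pool has the higher rate in all 4 groups.

the regular-round pool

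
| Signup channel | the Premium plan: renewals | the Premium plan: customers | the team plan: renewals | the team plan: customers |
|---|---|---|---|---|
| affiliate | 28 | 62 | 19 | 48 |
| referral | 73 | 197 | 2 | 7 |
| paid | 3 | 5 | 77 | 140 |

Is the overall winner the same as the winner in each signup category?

Affiliate: the Premium plan 28/62 = 45.2%, the team plan 19/48 = 39.6% → the Premium plan
Referral: the Premium plan 73/197 = 37.1%, the team plan 2/7 = 28.6% → the Premium plan
Paid: the Premium plan 3/5 = 60.0%, the team plan 77/140 = 55.0% → the Premium plan
Overall: the Premium plan 104/264 = 39.4%, the team plan 98/195 = 50.3% → the team plan
The Premium plan wins each signup group but the team plan wins overall — the comparison reverses. The Premium plan's customers skew toward referral, which has a lower base rate.

No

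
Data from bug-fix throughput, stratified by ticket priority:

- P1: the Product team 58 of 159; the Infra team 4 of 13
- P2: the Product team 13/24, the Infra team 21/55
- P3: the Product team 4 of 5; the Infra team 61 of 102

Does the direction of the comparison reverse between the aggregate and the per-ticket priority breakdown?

P1: the Product team 58/159 = 36.5%, the Infra team 4/13 = 30.8% → the Product team
P2: the Product team 13/24 = 54.2%, the Infra team 21/55 = 38.2% → the Product team
P3: the Product team 4/5 = 80.0%, the Infra team 61/102 = 59.8% → the Product team
Overall: the Product team 75/188 = 39.9%, the Infra team 86/170 = 50.6% → the Infra team
The Product team wins each ticket group but the Infra team wins overall — the comparison reverses. The Product team's tickets skew toward P1, which has a lower base rate.

Yes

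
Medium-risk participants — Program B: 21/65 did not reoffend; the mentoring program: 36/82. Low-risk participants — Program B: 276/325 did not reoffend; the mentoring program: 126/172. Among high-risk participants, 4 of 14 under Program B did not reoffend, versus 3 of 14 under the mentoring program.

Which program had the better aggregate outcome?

Program B

Medium-risk: Program B 21/65 = 32.3%, the mentoring program 36/82 = 43.9% → the mentoring program
Low-risk: Program B 276/325 = 84.9%, the mentoring program 126/172 = 73.3% → Program B
High-risk: Program B 4/14 = 28.6%, the mentoring program 3/14 = 21.4% → Program B
Overall: Program B 301/404 = 74.5%, the mentoring program 165/268 = 61.6% → Program B
(Neither sweeps every risk group, but Program B has the higher pooled rate.)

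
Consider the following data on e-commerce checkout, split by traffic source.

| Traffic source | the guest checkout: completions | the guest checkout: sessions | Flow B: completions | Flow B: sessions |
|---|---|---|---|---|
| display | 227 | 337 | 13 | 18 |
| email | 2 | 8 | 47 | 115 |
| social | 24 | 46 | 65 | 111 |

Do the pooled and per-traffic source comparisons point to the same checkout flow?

Display: the guest checkout 227/337 = 67.4%, Flow B 13/18 = 72.2% → Flow B
Email: the guest checkout 2/8 = 25.0%, Flow B 47/115 = 40.9% → Flow B
Social: the guest checkout 24/46 = 52.2%, Flow B 65/111 = 58.6% → Flow B
Overall: the guest checkout 253/391 = 64.7%, Flow B 125/244 = 51.2% → the guest checkout
Flow B wins each traffic group but the guest checkout wins overall — the comparison reverses. Flow B's sessions skew toward email, which has a lower base rate.

No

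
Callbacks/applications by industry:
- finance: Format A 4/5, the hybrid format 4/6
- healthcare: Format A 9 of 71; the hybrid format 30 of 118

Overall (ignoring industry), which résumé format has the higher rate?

the hybrid format

Finance: Format A 4/5 = 80.0%, the hybrid format 4/6 = 66.7% → Format A
Healthcare: Format A 9/71 = 12.7%, the hybrid format 30/118 = 25.4% → the hybrid format
Overall: Format A 13/76 = 17.1%, the hybrid format 34/124 = 27.4% → the hybrid format
(Neither sweeps every industry group, but the hybrid format has the higher pooled rate.)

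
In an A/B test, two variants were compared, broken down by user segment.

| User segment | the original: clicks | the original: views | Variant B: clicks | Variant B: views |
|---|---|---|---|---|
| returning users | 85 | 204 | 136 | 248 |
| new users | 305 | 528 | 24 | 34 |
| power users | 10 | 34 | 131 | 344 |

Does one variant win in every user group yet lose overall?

Returning users: the original 85/204 = 41.7%, Variant B 136/248 = 54.8% → Variant B
New users: the original 305/528 = 57.8%, Variant B 24/34 = 70.6% → Variant B
Power users: the original 10/34 = 29.4%, Variant B 131/344 = 38.1% → Variant B
Overall: the original 400/766 = 52.2%, Variant B 291/626 = 46.5% → the original
Variant B wins each user group but the original wins overall — the comparison reverses. Variant B's views skew toward power users, which has a lower base rate.

Yes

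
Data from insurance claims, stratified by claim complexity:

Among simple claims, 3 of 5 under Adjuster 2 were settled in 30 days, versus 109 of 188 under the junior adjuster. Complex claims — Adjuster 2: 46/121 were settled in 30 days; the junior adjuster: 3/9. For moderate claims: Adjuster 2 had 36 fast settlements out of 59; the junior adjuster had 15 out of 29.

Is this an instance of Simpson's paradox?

Yes

Simple: Adjuster 2 3/5 = 60.0%, the junior adjuster 109/188 = 58.0% → Adjuster 2
Complex: Adjuster 2 46/121 = 38.0%, the junior adjuster 3/9 = 33.3% → Adjuster 2
Moderate: Adjuster 2 36/59 = 61.0%, the junior adjuster 15/29 = 51.7% → Adjuster 2
Overall: Adjuster 2 85/185 = 45.9%, the junior adjuster 127/226 = 56.2% → the junior adjuster
Adjuster 2 wins each claim group but the junior adjuster wins overall — the comparison reverses. Adjuster 2's claims skew toward complex, which has a lower base rate.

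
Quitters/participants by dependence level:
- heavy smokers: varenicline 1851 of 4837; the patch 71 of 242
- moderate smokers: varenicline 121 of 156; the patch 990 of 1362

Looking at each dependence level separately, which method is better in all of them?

Heavy smokers: varenicline 1851/4837 = 38.3%, the patch 71/242 = 29.3% → varenicline
Moderate smokers: varenicline 121/156 = 77.6%, the patch 990/1362 = 72.7% → varenicline
Varenicline has the higher rate in both groups.

varenicline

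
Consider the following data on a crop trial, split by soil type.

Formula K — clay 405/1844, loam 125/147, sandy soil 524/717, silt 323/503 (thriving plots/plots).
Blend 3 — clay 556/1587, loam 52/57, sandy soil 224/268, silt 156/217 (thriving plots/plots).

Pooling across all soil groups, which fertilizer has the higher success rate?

Blend 3

Clay: Formula K 405/1844 = 22.0%, Blend 3 556/1587 = 35.0% → Blend 3
Loam: Formula K 125/147 = 85.0%, Blend 3 52/57 = 91.2% → Blend 3
Sandy soil: Formula K 524/717 = 73.1%, Blend 3 224/268 = 83.6% → Blend 3
Silt: Formula K 323/503 = 64.2%, Blend 3 156/217 = 71.9% → Blend 3
Overall: Formula K 1377/3211 = 42.9%, Blend 3 988/2129 = 46.4% → Blend 3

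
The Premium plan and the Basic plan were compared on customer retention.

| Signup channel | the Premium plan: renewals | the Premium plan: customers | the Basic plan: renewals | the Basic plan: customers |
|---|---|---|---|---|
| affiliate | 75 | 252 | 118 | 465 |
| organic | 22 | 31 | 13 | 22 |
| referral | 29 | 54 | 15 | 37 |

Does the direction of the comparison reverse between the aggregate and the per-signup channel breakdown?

No

Affiliate: the Premium plan 75/252 = 29.8%, the Basic plan 118/465 = 25.4% → the Premium plan
Organic: the Premium plan 22/31 = 71.0%, the Basic plan 13/22 = 59.1% → the Premium plan
Referral: the Premium plan 29/54 = 53.7%, the Basic plan 15/37 = 40.5% → the Premium plan
Overall: the Premium plan 126/337 = 37.4%, the Basic plan 146/524 = 27.9% → the Premium plan
The Premium plan wins overall and in every signup group — no reversal.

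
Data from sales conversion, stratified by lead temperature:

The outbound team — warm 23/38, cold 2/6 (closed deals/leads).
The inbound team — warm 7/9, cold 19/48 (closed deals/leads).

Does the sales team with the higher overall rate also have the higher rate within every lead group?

No

Warm: the outbound team 23/38 = 60.5%, the inbound team 7/9 = 77.8% → the inbound team
Cold: the outbound team 2/6 = 33.3%, the inbound team 19/48 = 39.6% → the inbound team
Overall: the outbound team 25/44 = 56.8%, the inbound team 26/57 = 45.6% → the outbound team
The inbound team wins each lead group but the outbound team wins overall — the comparison reverses. The inbound team's leads skew toward cold, which has a lower base rate.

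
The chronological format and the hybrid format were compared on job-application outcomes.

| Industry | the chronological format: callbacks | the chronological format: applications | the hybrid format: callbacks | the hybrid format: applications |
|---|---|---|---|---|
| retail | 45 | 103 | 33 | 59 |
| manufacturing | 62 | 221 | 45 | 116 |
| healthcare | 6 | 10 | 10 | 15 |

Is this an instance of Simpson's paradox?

No

Retail: the chronological format 45/103 = 43.7%, the hybrid format 33/59 = 55.9% → the hybrid format
Manufacturing: the chronological format 62/221 = 28.1%, the hybrid format 45/116 = 38.8% → the hybrid format
Healthcare: the chronological format 6/10 = 60.0%, the hybrid format 10/15 = 66.7% → the hybrid format
Overall: the chronological format 113/334 = 33.8%, the hybrid format 88/190 = 46.3% → the hybrid format
The hybrid format wins overall and in every industry group — no reversal.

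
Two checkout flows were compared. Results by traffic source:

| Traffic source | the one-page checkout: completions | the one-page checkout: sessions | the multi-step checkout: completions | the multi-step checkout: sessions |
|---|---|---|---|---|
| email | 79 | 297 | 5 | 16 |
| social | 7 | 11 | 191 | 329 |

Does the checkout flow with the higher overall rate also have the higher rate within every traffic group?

Email: the one-page checkout 79/297 = 26.6%, the multi-step checkout 5/16 = 31.2% → the multi-step checkout
Social: the one-page checkout 7/11 = 63.6%, the multi-step checkout 191/329 = 58.1% → the one-page checkout
Overall: the one-page checkout 86/308 = 27.9%, the multi-step checkout 196/345 = 56.8% → the multi-step checkout
Neither sweeps: the one-page checkout wins 1 of 2 groups, the multi-step checkout wins 1. The multi-step checkout wins overall but not every group — no Simpson reversal.

No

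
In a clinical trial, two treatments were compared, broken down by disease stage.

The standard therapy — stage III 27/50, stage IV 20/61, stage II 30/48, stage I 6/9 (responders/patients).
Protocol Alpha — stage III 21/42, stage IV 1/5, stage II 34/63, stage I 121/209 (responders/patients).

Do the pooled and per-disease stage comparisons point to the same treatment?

No

Stage III: the standard therapy 27/50 = 54.0%, Protocol Alpha 21/42 = 50.0% → the standard therapy
Stage IV: the standard therapy 20/61 = 32.8%, Protocol Alpha 1/5 = 20.0% → the standard therapy
Stage II: the standard therapy 30/48 = 62.5%, Protocol Alpha 34/63 = 54.0% → the standard therapy
Stage I: the standard therapy 6/9 = 66.7%, Protocol Alpha 121/209 = 57.9% → the standard therapy
Overall: the standard therapy 83/168 = 49.4%, Protocol Alpha 177/319 = 55.5% → Protocol Alpha
The standard therapy wins each disease group but Protocol Alpha wins overall — the comparison reverses. The standard therapy's patients skew toward stage IV, which has a lower base rate.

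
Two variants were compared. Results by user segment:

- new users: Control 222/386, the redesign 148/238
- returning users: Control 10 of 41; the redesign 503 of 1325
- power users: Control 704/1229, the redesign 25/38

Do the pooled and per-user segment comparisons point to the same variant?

New users: Control 222/386 = 57.5%, the redesign 148/238 = 62.2% → the redesign
Returning users: Control 10/41 = 24.4%, the redesign 503/1325 = 38.0% → the redesign
Power users: Control 704/1229 = 57.3%, the redesign 25/38 = 65.8% → the redesign
Overall: Control 936/1656 = 56.5%, the redesign 676/1601 = 42.2% → Control
The redesign wins each user group but Control wins overall — the comparison reverses. The redesign's views skew toward returning users, which has a lower base rate.

No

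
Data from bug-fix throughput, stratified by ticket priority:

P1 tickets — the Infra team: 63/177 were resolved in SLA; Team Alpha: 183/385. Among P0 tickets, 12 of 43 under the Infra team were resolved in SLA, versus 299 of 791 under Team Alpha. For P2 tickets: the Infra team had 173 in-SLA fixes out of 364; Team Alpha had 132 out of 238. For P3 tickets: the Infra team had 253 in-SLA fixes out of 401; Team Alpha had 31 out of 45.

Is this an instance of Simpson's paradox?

Yes

P1: the Infra team 63/177 = 35.6%, Team Alpha 183/385 = 47.5% → Team Alpha
P0: the Infra team 12/43 = 27.9%, Team Alpha 299/791 = 37.8% → Team Alpha
P2: the Infra team 173/364 = 47.5%, Team Alpha 132/238 = 55.5% → Team Alpha
P3: the Infra team 253/401 = 63.1%, Team Alpha 31/45 = 68.9% → Team Alpha
Overall: the Infra team 501/985 = 50.9%, Team Alpha 645/1459 = 44.2% → the Infra team
Team Alpha wins each ticket group but the Infra team wins overall — the comparison reverses. Team Alpha's tickets skew toward P0, which has a lower base rate.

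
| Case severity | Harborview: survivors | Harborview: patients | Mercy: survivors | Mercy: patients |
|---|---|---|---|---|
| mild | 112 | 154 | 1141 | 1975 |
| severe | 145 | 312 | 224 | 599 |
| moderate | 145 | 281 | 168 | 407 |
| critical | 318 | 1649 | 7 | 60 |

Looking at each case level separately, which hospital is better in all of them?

Harborview

Mild: Harborview 112/154 = 72.7%, Mercy 1141/1975 = 57.8% → Harborview
Severe: Harborview 145/312 = 46.5%, Mercy 224/599 = 37.4% → Harborview
Moderate: Harborview 145/281 = 51.6%, Mercy 168/407 = 41.3% → Harborview
Critical: Harborview 318/1649 = 19.3%, Mercy 7/60 = 11.7% → Harborview
Harborview has the higher rate in all 4 groups.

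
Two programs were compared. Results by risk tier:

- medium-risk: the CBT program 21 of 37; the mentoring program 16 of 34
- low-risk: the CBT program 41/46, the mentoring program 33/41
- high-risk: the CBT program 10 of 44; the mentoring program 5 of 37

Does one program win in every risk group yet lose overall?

No

Medium-risk: the CBT program 21/37 = 56.8%, the mentoring program 16/34 = 47.1% → the CBT program
Low-risk: the CBT program 41/46 = 89.1%, the mentoring program 33/41 = 80.5% → the CBT program
High-risk: the CBT program 10/44 = 22.7%, the mentoring program 5/37 = 13.5% → the CBT program
Overall: the CBT program 72/127 = 56.7%, the mentoring program 54/112 = 48.2% → the CBT program
The CBT program wins overall and in every risk group — no reversal.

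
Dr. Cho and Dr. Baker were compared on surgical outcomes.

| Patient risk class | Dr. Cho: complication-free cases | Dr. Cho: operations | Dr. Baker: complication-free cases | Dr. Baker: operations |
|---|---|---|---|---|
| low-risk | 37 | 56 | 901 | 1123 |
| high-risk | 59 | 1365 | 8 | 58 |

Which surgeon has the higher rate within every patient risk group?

Low-risk: Dr. Cho 37/56 = 66.1%, Dr. Baker 901/1123 = 80.2% → Dr. Baker
High-risk: Dr. Cho 59/1365 = 4.3%, Dr. Baker 8/58 = 13.8% → Dr. Baker
Dr. Baker has the higher rate in both groups.

Dr. Baker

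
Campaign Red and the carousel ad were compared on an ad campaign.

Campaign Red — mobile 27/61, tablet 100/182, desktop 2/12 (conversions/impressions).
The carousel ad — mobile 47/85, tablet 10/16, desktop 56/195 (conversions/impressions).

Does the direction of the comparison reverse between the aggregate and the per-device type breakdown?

Yes

Mobile: Campaign Red 27/61 = 44.3%, the carousel ad 47/85 = 55.3% → the carousel ad
Tablet: Campaign Red 100/182 = 54.9%, the carousel ad 10/16 = 62.5% → the carousel ad
Desktop: Campaign Red 2/12 = 16.7%, the carousel ad 56/195 = 28.7% → the carousel ad
Overall: Campaign Red 129/255 = 50.6%, the carousel ad 113/296 = 38.2% → Campaign Red
The carousel ad wins each device group but Campaign Red wins overall — the comparison reverses. The carousel ad's impressions skew toward desktop, which has a lower base rate.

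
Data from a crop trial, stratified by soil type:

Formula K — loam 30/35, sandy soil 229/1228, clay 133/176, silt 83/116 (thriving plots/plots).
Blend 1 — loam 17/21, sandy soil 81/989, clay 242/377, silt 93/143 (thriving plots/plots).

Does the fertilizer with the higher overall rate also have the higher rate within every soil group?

Yes

Loam: Formula K 30/35 = 85.7%, Blend 1 17/21 = 81.0% → Formula K
Sandy soil: Formula K 229/1228 = 18.6%, Blend 1 81/989 = 8.2% → Formula K
Clay: Formula K 133/176 = 75.6%, Blend 1 242/377 = 64.2% → Formula K
Silt: Formula K 83/116 = 71.6%, Blend 1 93/143 = 65.0% → Formula K
Overall: Formula K 475/1555 = 30.5%, Blend 1 433/1530 = 28.3% → Formula K
Formula K wins overall and in every soil group — no reversal.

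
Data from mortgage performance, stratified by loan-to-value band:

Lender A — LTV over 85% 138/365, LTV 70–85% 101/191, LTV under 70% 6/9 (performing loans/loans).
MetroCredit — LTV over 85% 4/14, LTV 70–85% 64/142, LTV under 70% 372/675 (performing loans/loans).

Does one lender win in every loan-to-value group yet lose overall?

Yes

LTV over 85%: Lender A 138/365 = 37.8%, MetroCredit 4/14 = 28.6% → Lender A
LTV 70–85%: Lender A 101/191 = 52.9%, MetroCredit 64/142 = 45.1% → Lender A
LTV under 70%: Lender A 6/9 = 66.7%, MetroCredit 372/675 = 55.1% → Lender A
Overall: Lender A 245/565 = 43.4%, MetroCredit 440/831 = 52.9% → MetroCredit
Lender A wins each loan-to-value group but MetroCredit wins overall — the comparison reverses. Lender A's loans skew toward LTV over 85%, which has a lower base rate.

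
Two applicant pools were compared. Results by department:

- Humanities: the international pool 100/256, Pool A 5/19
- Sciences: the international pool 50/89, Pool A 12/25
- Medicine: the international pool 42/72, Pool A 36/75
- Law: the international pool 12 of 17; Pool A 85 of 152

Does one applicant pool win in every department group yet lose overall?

Yes

Humanities: the international pool 100/256 = 39.1%, Pool A 5/19 = 26.3% → the international pool
Sciences: the international pool 50/89 = 56.2%, Pool A 12/25 = 48.0% → the international pool
Medicine: the international pool 42/72 = 58.3%, Pool A 36/75 = 48.0% → the international pool
Law: the international pool 12/17 = 70.6%, Pool A 85/152 = 55.9% → the international pool
Overall: the international pool 204/434 = 47.0%, Pool A 138/271 = 50.9% → Pool A
The international pool wins each department group but Pool A wins overall — the comparison reverses. The international pool's applicants skew toward Humanities, which has a lower base rate.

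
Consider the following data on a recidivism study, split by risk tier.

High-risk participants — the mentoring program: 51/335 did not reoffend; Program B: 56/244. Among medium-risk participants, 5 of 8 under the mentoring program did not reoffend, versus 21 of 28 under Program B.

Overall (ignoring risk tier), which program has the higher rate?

High-risk: the mentoring program 51/335 = 15.2%, Program B 56/244 = 23.0% → Program B
Medium-risk: the mentoring program 5/8 = 62.5%, Program B 21/28 = 75.0% → Program B
Overall: the mentoring program 56/343 = 16.3%, Program B 77/272 = 28.3% → Program B

Program B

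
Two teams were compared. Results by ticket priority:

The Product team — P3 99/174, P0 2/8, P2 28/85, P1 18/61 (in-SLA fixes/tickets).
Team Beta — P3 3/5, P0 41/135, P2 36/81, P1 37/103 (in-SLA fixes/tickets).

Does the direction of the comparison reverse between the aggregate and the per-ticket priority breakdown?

Yes

P3: the Product team 99/174 = 56.9%, Team Beta 3/5 = 60.0% → Team Beta
P0: the Product team 2/8 = 25.0%, Team Beta 41/135 = 30.4% → Team Beta
P2: the Product team 28/85 = 32.9%, Team Beta 36/81 = 44.4% → Team Beta
P1: the Product team 18/61 = 29.5%, Team Beta 37/103 = 35.9% → Team Beta
Overall: the Product team 147/328 = 44.8%, Team Beta 117/324 = 36.1% → the Product team
Team Beta wins each ticket group but the Product team wins overall — the comparison reverses. Team Beta's tickets skew toward P0, which has a lower base rate.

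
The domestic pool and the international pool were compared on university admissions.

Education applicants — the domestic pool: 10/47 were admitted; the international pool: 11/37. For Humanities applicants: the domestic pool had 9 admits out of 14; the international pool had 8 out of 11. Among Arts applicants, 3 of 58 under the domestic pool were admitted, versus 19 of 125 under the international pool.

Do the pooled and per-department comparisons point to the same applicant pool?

Yes

Education: the domestic pool 10/47 = 21.3%, the international pool 11/37 = 29.7% → the international pool
Humanities: the domestic pool 9/14 = 64.3%, the international pool 8/11 = 72.7% → the international pool
Arts: the domestic pool 3/58 = 5.2%, the international pool 19/125 = 15.2% → the international pool
Overall: the domestic pool 22/119 = 18.5%, the international pool 38/173 = 22.0% → the international pool
The international pool wins overall and in every department group — no reversal.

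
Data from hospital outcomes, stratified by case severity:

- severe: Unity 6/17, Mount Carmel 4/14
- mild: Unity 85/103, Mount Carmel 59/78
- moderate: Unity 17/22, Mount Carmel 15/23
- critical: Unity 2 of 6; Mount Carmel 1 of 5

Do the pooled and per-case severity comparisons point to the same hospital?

Yes

Severe: Unity 6/17 = 35.3%, Mount Carmel 4/14 = 28.6% → Unity
Mild: Unity 85/103 = 82.5%, Mount Carmel 59/78 = 75.6% → Unity
Moderate: Unity 17/22 = 77.3%, Mount Carmel 15/23 = 65.2% → Unity
Critical: Unity 2/6 = 33.3%, Mount Carmel 1/5 = 20.0% → Unity
Overall: Unity 110/148 = 74.3%, Mount Carmel 79/120 = 65.8% → Unity
Unity wins overall and in every case group — no reversal.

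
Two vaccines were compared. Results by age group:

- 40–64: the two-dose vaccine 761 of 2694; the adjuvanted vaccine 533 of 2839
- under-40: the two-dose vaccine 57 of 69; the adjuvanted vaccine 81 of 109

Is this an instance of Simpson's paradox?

No

40–64: the two-dose vaccine 761/2694 = 28.2%, the adjuvanted vaccine 533/2839 = 18.8% → the two-dose vaccine
Under-40: the two-dose vaccine 57/69 = 82.6%, the adjuvanted vaccine 81/109 = 74.3% → the two-dose vaccine
Overall: the two-dose vaccine 818/2763 = 29.6%, the adjuvanted vaccine 614/2948 = 20.8% → the two-dose vaccine
The two-dose vaccine wins overall and in every age group — no reversal.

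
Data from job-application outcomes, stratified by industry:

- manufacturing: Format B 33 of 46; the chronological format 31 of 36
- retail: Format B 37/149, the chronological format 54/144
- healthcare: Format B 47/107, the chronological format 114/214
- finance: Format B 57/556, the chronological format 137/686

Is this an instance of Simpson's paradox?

Manufacturing: Format B 33/46 = 71.7%, the chronological format 31/36 = 86.1% → the chronological format
Retail: Format B 37/149 = 24.8%, the chronological format 54/144 = 37.5% → the chronological format
Healthcare: Format B 47/107 = 43.9%, the chronological format 114/214 = 53.3% → the chronological format
Finance: Format B 57/556 = 10.3%, the chronological format 137/686 = 20.0% → the chronological format
Overall: Format B 174/858 = 20.3%, the chronological format 336/1080 = 31.1% → the chronological format
The chronological format wins overall and in every industry group — no reversal.

No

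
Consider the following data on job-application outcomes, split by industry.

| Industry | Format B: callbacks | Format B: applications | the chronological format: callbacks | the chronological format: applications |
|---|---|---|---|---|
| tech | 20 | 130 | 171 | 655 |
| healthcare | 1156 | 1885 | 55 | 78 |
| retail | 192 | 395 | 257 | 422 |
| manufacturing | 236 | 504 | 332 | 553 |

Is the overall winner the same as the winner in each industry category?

Tech: Format B 20/130 = 15.4%, the chronological format 171/655 = 26.1% → the chronological format
Healthcare: Format B 1156/1885 = 61.3%, the chronological format 55/78 = 70.5% → the chronological format
Retail: Format B 192/395 = 48.6%, the chronological format 257/422 = 60.9% → the chronological format
Manufacturing: Format B 236/504 = 46.8%, the chronological format 332/553 = 60.0% → the chronological format
Overall: Format B 1604/2914 = 55.0%, the chronological format 815/1708 = 47.7% → Format B
The chronological format wins each industry group but Format B wins overall — the comparison reverses. The chronological format's applications skew toward tech, which has a lower base rate.

No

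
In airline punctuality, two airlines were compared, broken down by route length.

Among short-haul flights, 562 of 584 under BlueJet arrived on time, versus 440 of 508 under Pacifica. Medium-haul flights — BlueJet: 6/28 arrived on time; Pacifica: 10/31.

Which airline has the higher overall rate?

BlueJet

Short-haul: BlueJet 562/584 = 96.2%, Pacifica 440/508 = 86.6% → BlueJet
Medium-haul: BlueJet 6/28 = 21.4%, Pacifica 10/31 = 32.3% → Pacifica
Overall: BlueJet 568/612 = 92.8%, Pacifica 450/539 = 83.5% → BlueJet
(Neither sweeps every route group, but BlueJet has the higher pooled rate.)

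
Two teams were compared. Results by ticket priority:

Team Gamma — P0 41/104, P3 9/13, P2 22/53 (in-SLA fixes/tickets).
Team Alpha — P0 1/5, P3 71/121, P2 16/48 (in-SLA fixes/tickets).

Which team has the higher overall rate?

P0: Team Gamma 41/104 = 39.4%, Team Alpha 1/5 = 20.0% → Team Gamma
P3: Team Gamma 9/13 = 69.2%, Team Alpha 71/121 = 58.7% → Team Gamma
P2: Team Gamma 22/53 = 41.5%, Team Alpha 16/48 = 33.3% → Team Gamma
Overall: Team Gamma 72/170 = 42.4%, Team Alpha 88/174 = 50.6% → Team Alpha
(Team Gamma wins every ticket group but Team Alpha wins overall — Team Gamma's tickets skew toward the low-rate P0 group.)

Team Alpha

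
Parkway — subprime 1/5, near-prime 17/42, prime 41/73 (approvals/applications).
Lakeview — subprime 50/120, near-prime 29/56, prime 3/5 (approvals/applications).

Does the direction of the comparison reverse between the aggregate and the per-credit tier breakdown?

Subprime: Parkway 1/5 = 20.0%, Lakeview 50/120 = 41.7% → Lakeview
Near-prime: Parkway 17/42 = 40.5%, Lakeview 29/56 = 51.8% → Lakeview
Prime: Parkway 41/73 = 56.2%, Lakeview 3/5 = 60.0% → Lakeview
Overall: Parkway 59/120 = 49.2%, Lakeview 82/181 = 45.3% → Parkway
Lakeview wins each credit group but Parkway wins overall — the comparison reverses. Lakeview's applications skew toward subprime, which has a lower base rate.

Yes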